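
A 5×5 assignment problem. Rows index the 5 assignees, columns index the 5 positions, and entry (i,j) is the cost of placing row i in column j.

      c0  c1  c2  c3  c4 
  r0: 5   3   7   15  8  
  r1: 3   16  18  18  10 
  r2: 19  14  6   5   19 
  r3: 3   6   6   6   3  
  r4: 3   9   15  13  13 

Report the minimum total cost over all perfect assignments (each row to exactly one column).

Minimum assignment cost: 27

one of 2 optimal assignments: row0→col1 (cost 3), row1→col4 (cost 10), row2→col3 (cost 5), row3→col2 (cost 6), row4→col0 (cost 3)
total = 3 + 10 + 5 + 6 + 3 = 27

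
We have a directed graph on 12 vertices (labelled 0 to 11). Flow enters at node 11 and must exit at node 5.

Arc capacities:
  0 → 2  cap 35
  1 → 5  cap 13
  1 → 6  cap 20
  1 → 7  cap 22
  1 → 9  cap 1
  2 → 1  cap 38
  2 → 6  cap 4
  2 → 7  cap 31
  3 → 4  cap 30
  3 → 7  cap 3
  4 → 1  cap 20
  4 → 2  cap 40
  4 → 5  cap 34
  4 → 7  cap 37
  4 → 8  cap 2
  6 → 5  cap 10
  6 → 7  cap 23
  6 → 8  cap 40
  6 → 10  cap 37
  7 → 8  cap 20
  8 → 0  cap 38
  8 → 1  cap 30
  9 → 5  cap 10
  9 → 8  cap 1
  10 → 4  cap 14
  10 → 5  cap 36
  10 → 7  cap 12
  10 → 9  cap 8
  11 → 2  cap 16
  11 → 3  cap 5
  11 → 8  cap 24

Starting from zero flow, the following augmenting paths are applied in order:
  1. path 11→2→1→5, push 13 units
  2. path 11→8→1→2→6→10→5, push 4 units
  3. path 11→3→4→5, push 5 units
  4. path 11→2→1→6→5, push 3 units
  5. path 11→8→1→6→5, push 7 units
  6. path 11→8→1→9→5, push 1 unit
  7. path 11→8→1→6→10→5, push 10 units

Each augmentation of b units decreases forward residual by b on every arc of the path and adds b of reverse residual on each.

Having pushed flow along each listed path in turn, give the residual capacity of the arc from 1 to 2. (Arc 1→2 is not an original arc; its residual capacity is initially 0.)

after path 1 (11→2→1→5, push 13): res(1,2)=13
after path 2 (11→8→1→2→6→10→5, push 4): res(1,2)=9
after path 3 (11→3→4→5, push 5): res(1,2)=9
after path 4 (11→2→1→6→5, push 3): res(1,2)=12
after path 5 (11→8→1→6→5, push 7): res(1,2)=12
after path 6 (11→8→1→9→5, push 1): res(1,2)=12
after path 7 (11→8→1→6→10→5, push 10): res(1,2)=12

Residual capacity of (1,2): 12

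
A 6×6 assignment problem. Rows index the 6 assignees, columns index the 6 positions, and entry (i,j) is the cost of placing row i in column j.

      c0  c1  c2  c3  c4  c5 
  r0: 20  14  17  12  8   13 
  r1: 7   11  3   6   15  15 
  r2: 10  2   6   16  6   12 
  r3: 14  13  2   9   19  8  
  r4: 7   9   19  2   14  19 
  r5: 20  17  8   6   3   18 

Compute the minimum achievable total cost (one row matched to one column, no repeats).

Minimum assignment cost: 29

optimal assignment: row0→col5 (cost 13), row1→col0 (cost 7), row2→col1 (cost 2), row3→col2 (cost 2), row4→col3 (cost 2), row5→col4 (cost 3)
total = 13 + 7 + 2 + 2 + 2 + 3 = 29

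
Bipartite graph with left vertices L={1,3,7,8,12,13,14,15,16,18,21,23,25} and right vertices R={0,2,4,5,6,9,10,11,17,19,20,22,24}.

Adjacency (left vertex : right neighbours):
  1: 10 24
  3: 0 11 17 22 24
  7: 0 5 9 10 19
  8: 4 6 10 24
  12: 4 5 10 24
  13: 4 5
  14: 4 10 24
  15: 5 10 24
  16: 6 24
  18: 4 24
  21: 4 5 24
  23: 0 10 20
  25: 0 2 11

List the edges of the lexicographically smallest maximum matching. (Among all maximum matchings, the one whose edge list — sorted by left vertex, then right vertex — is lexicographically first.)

Lex-smallest maximum matching: {(1,10), (3,0), (7,9), (8,4), (12,5), (14,24), (16,6), (23,20), (25,2)}

|M| = 9 (so the lex-smallest maximum matching has 9 edges)
process left vertices in ascending order; for each, take the smallest-labelled available neighbour that still permits 9 edges overall, or leave it unmatched if none does
lex-smallest matching: {1-10, 3-0, 7-9, 8-4, 12-5, 14-24, 16-6, 23-20, 25-2}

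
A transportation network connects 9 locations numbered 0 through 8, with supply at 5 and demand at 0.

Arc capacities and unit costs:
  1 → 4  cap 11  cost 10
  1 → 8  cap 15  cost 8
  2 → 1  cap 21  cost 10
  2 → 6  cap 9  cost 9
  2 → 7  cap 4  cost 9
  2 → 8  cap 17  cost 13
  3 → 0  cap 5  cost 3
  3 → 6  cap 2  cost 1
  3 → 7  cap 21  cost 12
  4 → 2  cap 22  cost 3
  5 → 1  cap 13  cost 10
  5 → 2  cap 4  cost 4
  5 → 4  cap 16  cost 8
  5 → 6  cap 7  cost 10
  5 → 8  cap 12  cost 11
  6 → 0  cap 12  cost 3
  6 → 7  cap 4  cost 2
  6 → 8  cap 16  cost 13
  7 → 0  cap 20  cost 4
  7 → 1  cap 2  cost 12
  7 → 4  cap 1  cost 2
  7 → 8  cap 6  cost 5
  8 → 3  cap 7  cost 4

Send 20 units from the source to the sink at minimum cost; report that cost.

Minimum cost for 20 units: 332

shortest-cost path #1: 5→6→0 push 7 @ unit cost 13 (adds 91)
shortest-cost path #2: 5→2→6→0 push 4 @ unit cost 16 (adds 64)
shortest-cost path #3: 5→8→3→0 push 5 @ unit cost 18 (adds 90)
shortest-cost path #4: 5→8→3→6→0 push 1 @ unit cost 19 (adds 19)
shortest-cost path #5: 5→8→3→6→2→7→0 push 1 @ unit cost 20 (adds 20)
shortest-cost path #6: 5→4→2→7→0 push 2 @ unit cost 24 (adds 48)
total cost = 332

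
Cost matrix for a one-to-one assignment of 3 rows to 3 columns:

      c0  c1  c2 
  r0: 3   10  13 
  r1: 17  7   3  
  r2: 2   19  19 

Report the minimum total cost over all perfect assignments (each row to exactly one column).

optimal assignment: row0→col1 (cost 10), row1→col2 (cost 3), row2→col0 (cost 2)
total = 10 + 3 + 2 = 15

Minimum assignment cost: 15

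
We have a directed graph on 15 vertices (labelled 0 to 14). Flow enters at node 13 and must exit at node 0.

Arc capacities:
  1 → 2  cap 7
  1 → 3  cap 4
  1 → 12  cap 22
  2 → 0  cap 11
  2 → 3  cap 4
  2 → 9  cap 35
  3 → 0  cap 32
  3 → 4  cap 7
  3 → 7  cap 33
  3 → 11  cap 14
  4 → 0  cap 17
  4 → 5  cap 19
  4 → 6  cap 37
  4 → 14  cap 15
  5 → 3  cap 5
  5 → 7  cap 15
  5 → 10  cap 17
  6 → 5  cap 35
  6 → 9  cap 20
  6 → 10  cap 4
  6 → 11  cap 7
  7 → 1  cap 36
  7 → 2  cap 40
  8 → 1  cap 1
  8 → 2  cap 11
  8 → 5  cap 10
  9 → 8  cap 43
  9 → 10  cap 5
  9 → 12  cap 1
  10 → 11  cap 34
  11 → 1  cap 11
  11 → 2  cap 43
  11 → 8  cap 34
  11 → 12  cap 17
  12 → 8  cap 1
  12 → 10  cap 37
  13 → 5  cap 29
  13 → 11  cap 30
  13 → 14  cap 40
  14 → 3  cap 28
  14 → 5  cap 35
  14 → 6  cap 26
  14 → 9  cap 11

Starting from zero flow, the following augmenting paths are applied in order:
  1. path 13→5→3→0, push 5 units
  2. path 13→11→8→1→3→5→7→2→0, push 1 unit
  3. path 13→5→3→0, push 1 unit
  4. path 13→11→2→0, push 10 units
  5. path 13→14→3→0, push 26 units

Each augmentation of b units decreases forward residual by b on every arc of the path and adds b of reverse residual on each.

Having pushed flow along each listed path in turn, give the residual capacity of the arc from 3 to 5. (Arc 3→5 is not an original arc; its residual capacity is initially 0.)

after path 1 (13→5→3→0, push 5): res(3,5)=5
after path 2 (13→11→8→1→3→5→7→2→0, push 1): res(3,5)=4
after path 3 (13→5→3→0, push 1): res(3,5)=5
after path 4 (13→11→2→0, push 10): res(3,5)=5
after path 5 (13→14→3→0, push 26): res(3,5)=5

Residual capacity of (3,5): 5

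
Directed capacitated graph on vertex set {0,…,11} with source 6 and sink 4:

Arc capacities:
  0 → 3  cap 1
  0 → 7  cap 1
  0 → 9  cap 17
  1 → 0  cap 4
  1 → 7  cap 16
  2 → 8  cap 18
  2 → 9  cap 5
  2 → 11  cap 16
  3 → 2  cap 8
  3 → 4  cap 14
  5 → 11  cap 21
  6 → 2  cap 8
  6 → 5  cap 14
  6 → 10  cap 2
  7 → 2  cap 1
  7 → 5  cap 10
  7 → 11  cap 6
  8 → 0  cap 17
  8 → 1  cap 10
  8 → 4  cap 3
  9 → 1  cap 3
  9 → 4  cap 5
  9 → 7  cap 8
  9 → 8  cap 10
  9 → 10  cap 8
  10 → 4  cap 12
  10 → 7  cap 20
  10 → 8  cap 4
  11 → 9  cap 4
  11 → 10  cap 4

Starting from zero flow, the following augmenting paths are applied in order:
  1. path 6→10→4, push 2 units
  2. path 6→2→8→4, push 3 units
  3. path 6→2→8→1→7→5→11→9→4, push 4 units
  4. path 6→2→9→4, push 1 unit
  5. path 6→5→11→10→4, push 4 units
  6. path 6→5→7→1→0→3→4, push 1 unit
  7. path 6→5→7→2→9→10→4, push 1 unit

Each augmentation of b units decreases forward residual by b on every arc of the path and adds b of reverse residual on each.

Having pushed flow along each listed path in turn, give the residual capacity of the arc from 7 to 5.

Residual capacity of (7,5): 8

after path 1 (6→10→4, push 2): res(7,5)=10
after path 2 (6→2→8→4, push 3): res(7,5)=10
after path 3 (6→2→8→1→7→5→11→9→4, push 4): res(7,5)=6
after path 4 (6→2→9→4, push 1): res(7,5)=6
after path 5 (6→5→11→10→4, push 4): res(7,5)=6
after path 6 (6→5→7→1→0→3→4, push 1): res(7,5)=7
after path 7 (6→5→7→2→9→10→4, push 1): res(7,5)=8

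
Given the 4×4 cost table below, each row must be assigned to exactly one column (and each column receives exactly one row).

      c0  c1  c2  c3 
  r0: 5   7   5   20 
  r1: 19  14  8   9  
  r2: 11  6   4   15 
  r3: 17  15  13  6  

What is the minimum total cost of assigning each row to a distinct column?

Minimum assignment cost: 25

optimal assignment: row0→col0 (cost 5), row1→col2 (cost 8), row2→col1 (cost 6), row3→col3 (cost 6)
total = 5 + 8 + 6 + 6 = 25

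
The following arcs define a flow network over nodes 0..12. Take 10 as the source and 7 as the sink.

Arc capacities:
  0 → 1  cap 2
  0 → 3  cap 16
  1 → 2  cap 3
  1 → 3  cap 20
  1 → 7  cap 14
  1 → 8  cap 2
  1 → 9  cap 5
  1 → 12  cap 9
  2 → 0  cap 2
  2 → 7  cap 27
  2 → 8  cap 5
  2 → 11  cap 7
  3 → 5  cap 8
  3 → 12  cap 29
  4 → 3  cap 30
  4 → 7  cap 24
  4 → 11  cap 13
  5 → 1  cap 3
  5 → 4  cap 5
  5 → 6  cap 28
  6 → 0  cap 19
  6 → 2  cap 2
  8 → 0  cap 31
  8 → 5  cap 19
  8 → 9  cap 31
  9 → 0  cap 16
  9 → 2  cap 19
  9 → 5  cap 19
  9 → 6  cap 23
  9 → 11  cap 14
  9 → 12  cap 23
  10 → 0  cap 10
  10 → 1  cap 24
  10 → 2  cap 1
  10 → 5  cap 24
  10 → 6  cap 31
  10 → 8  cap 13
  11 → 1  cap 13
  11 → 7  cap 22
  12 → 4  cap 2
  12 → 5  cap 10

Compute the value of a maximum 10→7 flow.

augment #1: 10→1→7 bottleneck 14, total now 14
augment #2: 10→2→7 bottleneck 1, total now 15
augment #3: 10→1→2→7 bottleneck 3, total now 18
augment #4: 10→5→4→7 bottleneck 5, total now 23
augment #5: 10→6→2→7 bottleneck 2, total now 25
augment #6: 10→1→9→2→7 bottleneck 5, total now 30
augment #7: 10→1→12→4→7 bottleneck 2, total now 32
augment #8: 10→8→9→2→7 bottleneck 13, total now 45
augment #9: 10→0→1→8→9→2→7 bottleneck 1, total now 46
augment #10: 10→0→1→8→9→11→7 bottleneck 1, total now 47

Maximum flow value: 47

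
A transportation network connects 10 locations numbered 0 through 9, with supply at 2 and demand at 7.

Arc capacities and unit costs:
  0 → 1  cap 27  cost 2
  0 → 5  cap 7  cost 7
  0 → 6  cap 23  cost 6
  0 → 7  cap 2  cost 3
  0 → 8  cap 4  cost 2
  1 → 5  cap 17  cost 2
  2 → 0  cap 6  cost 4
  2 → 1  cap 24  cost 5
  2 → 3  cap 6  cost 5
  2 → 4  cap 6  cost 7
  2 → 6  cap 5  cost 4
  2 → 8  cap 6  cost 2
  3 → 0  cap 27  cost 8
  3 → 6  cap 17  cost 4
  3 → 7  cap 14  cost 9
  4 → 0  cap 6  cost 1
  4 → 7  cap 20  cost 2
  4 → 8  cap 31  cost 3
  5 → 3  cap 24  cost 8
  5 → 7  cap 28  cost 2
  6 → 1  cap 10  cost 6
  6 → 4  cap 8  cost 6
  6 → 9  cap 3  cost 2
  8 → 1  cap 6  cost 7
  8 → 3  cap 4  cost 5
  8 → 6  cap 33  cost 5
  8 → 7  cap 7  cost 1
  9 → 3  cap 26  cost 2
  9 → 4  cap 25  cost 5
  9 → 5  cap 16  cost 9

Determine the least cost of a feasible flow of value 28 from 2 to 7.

Minimum cost for 28 units: 210

shortest-cost path #1: 2→8→7 push 6 @ unit cost 3 (adds 18)
shortest-cost path #2: 2→0→7 push 2 @ unit cost 7 (adds 14)
shortest-cost path #3: 2→0→8→7 push 1 @ unit cost 7 (adds 7)
shortest-cost path #4: 2→4→7 push 6 @ unit cost 9 (adds 54)
shortest-cost path #5: 2→1→5→7 push 13 @ unit cost 9 (adds 117)
total cost = 210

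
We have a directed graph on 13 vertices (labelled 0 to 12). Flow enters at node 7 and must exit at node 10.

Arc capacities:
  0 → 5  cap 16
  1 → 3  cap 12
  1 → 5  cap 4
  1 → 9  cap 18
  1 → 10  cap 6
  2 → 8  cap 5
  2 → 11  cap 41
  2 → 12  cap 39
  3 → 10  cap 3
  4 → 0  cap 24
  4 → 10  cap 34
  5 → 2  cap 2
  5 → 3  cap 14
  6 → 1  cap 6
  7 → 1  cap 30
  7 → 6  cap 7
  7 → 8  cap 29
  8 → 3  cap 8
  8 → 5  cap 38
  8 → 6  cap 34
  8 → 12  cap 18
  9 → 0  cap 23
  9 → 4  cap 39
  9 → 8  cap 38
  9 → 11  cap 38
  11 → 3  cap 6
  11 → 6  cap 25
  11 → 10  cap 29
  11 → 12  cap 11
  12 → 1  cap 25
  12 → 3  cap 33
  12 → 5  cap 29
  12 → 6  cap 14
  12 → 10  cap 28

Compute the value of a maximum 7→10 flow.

augment #1: 7→1→10 bottleneck 6, total now 6
augment #2: 7→1→3→10 bottleneck 3, total now 9
augment #3: 7→8→12→10 bottleneck 18, total now 27
augment #4: 7→1→9→4→10 bottleneck 18, total now 45
augment #5: 7→1→5→2→11→10 bottleneck 2, total now 47

Maximum flow value: 47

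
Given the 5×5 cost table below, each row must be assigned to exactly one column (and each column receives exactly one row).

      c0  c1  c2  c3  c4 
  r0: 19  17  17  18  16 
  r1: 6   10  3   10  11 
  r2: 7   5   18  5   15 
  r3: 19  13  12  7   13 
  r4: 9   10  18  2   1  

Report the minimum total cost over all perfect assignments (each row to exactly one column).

one of 2 optimal assignments: row0→col0 (cost 19), row1→col2 (cost 3), row2→col1 (cost 5), row3→col3 (cost 7), row4→col4 (cost 1)
total = 19 + 3 + 5 + 7 + 1 = 35

Minimum assignment cost: 35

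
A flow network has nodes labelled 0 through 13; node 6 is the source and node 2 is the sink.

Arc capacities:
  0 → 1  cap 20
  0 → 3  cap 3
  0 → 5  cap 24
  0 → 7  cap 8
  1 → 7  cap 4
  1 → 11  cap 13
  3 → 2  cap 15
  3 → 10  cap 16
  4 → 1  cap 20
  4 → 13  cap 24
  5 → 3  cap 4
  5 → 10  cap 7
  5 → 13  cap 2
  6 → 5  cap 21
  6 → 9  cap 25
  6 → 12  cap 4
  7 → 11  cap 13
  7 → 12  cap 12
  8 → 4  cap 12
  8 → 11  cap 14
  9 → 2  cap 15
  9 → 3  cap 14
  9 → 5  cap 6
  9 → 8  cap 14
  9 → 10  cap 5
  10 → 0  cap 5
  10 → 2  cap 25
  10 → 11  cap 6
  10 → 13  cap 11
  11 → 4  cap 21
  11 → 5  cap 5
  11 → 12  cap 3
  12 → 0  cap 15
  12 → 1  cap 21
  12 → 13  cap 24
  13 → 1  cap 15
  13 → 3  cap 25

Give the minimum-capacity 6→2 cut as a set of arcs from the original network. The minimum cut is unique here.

augment #1: 6→9→2 push 15
augment #2: 6→5→3→2 push 4
augment #3: 6→5→10→2 push 7
augment #4: 6→9→3→2 push 10
augment #5: 6→5→13→3→2 push 1
augment #6: 6→5→13→3→10→2 push 1
augment #7: 6→12→0→3→10→2 push 3
augment #8: 6→12→13→3→10→2 push 1
max flow = 42; residual-reachable set from 6 gives S-side
cut edges (S→T): {(5,3), (5,10), (5,13), (6,9), (6,12)} total cap 42

Min-cut arcs: {(5,3), (5,10), (5,13), (6,9), (6,12)} (total capacity 42)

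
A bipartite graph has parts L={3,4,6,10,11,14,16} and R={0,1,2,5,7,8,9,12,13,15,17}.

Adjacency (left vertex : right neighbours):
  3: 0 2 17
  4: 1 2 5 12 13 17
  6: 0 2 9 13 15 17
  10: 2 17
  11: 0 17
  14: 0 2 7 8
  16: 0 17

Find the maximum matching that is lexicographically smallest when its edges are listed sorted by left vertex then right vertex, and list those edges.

Lex-smallest maximum matching: {(3,0), (4,1), (6,9), (10,2), (11,17), (14,7)}

|M| = 6 (so the lex-smallest maximum matching has 6 edges)
process left vertices in ascending order; for each, take the smallest-labelled available neighbour that still permits 6 edges overall, or leave it unmatched if none does
lex-smallest matching: {3-0, 4-1, 6-9, 10-2, 11-17, 14-7}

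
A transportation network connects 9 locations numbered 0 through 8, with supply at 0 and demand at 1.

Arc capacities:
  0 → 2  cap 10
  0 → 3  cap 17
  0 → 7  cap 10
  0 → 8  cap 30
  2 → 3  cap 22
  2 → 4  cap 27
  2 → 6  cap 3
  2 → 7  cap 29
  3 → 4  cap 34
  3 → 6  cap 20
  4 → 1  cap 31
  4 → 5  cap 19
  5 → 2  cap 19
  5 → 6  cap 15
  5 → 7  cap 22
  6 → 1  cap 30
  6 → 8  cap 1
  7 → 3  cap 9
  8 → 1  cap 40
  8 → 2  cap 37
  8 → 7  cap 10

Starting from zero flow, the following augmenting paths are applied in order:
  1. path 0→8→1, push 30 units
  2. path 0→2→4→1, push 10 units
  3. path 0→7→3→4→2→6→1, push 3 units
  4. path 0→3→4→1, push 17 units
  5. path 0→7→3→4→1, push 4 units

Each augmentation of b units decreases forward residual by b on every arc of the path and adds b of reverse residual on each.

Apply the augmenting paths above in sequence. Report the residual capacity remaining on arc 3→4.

Residual capacity of (3,4): 10

after path 1 (0→8→1, push 30): res(3,4)=34
after path 2 (0→2→4→1, push 10): res(3,4)=34
after path 3 (0→7→3→4→2→6→1, push 3): res(3,4)=31
after path 4 (0→3→4→1, push 17): res(3,4)=14
after path 5 (0→7→3→4→1, push 4): res(3,4)=10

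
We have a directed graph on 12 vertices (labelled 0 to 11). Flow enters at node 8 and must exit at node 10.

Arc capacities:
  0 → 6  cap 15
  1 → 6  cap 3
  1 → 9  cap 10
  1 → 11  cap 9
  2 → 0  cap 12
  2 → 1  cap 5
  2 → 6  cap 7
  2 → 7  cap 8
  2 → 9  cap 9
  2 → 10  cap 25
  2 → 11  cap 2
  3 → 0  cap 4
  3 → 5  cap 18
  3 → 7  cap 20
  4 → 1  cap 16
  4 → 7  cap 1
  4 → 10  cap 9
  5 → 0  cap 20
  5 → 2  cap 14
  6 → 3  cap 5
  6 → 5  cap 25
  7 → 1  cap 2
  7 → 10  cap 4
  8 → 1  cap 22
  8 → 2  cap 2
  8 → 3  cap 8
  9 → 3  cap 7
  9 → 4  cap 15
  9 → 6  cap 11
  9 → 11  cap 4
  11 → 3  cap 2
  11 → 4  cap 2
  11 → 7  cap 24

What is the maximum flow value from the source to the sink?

Maximum flow value: 29

augment #1: 8→2→10 bottleneck 2, total now 2
augment #2: 8→3→7→10 bottleneck 4, total now 6
augment #3: 8→1→9→4→10 bottleneck 9, total now 15
augment #4: 8→3→5→2→10 bottleneck 4, total now 19
augment #5: 8→1→6→5→2→10 bottleneck 3, total now 22
augment #6: 8→1→9→3→5→2→10 bottleneck 1, total now 23
augment #7: 8→1→11→3→5→2→10 bottleneck 2, total now 25
augment #8: 8→1→11→7→3→5→2→10 bottleneck 4, total now 29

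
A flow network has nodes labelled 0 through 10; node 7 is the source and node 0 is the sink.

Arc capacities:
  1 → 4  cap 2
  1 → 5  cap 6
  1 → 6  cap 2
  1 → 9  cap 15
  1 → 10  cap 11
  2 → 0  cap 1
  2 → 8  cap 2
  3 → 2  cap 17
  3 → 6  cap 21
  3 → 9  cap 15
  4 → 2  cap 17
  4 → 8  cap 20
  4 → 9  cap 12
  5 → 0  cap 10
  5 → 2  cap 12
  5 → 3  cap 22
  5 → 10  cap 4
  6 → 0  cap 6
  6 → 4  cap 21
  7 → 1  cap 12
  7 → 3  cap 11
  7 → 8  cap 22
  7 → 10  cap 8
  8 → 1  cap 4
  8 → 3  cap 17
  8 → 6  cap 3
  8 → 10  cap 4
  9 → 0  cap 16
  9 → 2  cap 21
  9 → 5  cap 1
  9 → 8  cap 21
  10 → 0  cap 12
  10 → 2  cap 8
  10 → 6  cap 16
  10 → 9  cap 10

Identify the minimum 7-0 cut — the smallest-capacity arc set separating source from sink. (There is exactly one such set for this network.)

Min-cut arcs: {(1,5), (2,0), (6,0), (9,0), (9,5), (10,0)} (total capacity 42)

augment #1: 7→10→0 push 8
augment #2: 7→1→5→0 push 6
augment #3: 7→1→6→0 push 2
augment #4: 7→1→9→0 push 4
augment #5: 7→3→2→0 push 1
augment #6: 7→3→6→0 push 4
augment #7: 7→3→9→0 push 6
augment #8: 7→8→10→0 push 4
augment #9: 7→8→1→9→0 push 4
augment #10: 7→8→3→9→0 push 2
augment #11: 7→8→3→9→5→0 push 1
max flow = 42; residual-reachable set from 7 gives S-side
cut edges (S→T): {(1,5), (2,0), (6,0), (9,0), (9,5), (10,0)} total cap 42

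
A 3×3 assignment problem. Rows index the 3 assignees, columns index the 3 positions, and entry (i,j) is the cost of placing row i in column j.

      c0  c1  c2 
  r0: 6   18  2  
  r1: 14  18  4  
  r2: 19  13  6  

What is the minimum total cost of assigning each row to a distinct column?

Minimum assignment cost: 23

optimal assignment: row0→col0 (cost 6), row1→col2 (cost 4), row2→col1 (cost 13)
total = 6 + 4 + 13 = 23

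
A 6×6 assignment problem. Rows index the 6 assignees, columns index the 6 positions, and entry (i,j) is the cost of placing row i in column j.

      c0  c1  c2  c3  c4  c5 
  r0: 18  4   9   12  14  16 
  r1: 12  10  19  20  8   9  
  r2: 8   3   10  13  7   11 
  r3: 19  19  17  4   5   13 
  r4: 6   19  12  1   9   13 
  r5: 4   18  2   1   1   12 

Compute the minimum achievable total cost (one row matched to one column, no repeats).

optimal assignment: row0→col1 (cost 4), row1→col5 (cost 9), row2→col0 (cost 8), row3→col4 (cost 5), row4→col3 (cost 1), row5→col2 (cost 2)
total = 4 + 9 + 8 + 5 + 1 + 2 = 29

Minimum assignment cost: 29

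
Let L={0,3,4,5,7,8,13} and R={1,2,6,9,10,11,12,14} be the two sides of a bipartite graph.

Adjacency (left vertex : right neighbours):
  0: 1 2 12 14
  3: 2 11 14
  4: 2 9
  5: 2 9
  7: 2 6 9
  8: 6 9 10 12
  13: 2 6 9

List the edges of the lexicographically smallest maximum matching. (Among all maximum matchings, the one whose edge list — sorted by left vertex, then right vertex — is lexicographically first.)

Lex-smallest maximum matching: {(0,1), (3,11), (4,2), (5,9), (7,6), (8,10)}

|M| = 6 (so the lex-smallest maximum matching has 6 edges)
process left vertices in ascending order; for each, take the smallest-labelled available neighbour that still permits 6 edges overall, or leave it unmatched if none does
lex-smallest matching: {0-1, 3-11, 4-2, 5-9, 7-6, 8-10}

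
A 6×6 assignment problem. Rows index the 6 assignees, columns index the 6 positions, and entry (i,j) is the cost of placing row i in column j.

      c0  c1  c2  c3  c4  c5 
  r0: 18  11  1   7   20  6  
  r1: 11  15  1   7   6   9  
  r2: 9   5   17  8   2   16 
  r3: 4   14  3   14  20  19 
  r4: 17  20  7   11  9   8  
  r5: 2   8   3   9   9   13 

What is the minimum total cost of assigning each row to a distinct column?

one of 2 optimal assignments: row0→col2 (cost 1), row1→col3 (cost 7), row2→col4 (cost 2), row3→col0 (cost 4), row4→col5 (cost 8), row5→col1 (cost 8)
total = 1 + 7 + 2 + 4 + 8 + 8 = 30

Minimum assignment cost: 30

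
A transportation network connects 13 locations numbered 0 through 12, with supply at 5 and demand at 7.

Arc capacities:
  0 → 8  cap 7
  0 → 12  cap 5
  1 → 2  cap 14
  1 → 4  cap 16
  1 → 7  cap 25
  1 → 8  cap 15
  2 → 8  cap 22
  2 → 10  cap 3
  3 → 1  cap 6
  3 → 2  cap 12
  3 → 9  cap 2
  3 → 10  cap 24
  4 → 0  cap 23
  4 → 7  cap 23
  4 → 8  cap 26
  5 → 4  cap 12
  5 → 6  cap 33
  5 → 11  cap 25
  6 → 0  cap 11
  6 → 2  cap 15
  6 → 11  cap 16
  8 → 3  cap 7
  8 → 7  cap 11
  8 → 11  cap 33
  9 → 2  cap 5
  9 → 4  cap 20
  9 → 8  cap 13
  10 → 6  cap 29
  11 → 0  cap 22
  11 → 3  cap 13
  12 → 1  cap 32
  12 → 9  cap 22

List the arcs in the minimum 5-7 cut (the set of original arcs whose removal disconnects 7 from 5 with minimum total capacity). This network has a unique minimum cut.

Min-cut arcs: {(0,12), (3,1), (3,9), (5,4), (8,7)} (total capacity 36)

augment #1: 5→4→7 push 12
augment #2: 5→6→0→8→7 push 7
augment #3: 5→6→2→8→7 push 4
augment #4: 5→11→3→1→7 push 6
augment #5: 5→6→0→12→1→7 push 4
augment #6: 5→11→0→12→1→7 push 1
augment #7: 5→11→3→9→4→7 push 2
max flow = 36; residual-reachable set from 5 gives S-side
cut edges (S→T): {(0,12), (3,1), (3,9), (5,4), (8,7)} total cap 36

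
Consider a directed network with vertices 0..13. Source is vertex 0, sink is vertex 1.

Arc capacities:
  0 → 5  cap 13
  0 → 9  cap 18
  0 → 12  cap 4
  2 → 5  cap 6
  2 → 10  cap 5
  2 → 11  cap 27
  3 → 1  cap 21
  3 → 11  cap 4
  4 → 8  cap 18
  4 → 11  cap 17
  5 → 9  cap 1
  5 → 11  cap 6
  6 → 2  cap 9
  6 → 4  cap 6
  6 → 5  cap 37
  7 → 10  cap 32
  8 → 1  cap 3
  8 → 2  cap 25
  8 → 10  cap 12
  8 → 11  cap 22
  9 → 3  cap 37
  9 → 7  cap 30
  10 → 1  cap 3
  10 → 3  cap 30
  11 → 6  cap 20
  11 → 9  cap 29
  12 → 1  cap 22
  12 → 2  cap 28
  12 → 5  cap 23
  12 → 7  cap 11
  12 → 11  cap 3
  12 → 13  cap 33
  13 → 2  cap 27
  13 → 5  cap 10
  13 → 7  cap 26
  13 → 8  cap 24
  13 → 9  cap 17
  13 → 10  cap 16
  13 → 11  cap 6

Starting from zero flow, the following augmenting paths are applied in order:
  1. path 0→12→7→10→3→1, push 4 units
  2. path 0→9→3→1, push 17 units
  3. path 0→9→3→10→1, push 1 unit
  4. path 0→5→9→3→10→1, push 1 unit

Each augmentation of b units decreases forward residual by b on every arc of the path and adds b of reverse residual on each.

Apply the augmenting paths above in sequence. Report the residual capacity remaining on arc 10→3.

Residual capacity of (10,3): 28

after path 1 (0→12→7→10→3→1, push 4): res(10,3)=26
after path 2 (0→9→3→1, push 17): res(10,3)=26
after path 3 (0→9→3→10→1, push 1): res(10,3)=27
after path 4 (0→5→9→3→10→1, push 1): res(10,3)=28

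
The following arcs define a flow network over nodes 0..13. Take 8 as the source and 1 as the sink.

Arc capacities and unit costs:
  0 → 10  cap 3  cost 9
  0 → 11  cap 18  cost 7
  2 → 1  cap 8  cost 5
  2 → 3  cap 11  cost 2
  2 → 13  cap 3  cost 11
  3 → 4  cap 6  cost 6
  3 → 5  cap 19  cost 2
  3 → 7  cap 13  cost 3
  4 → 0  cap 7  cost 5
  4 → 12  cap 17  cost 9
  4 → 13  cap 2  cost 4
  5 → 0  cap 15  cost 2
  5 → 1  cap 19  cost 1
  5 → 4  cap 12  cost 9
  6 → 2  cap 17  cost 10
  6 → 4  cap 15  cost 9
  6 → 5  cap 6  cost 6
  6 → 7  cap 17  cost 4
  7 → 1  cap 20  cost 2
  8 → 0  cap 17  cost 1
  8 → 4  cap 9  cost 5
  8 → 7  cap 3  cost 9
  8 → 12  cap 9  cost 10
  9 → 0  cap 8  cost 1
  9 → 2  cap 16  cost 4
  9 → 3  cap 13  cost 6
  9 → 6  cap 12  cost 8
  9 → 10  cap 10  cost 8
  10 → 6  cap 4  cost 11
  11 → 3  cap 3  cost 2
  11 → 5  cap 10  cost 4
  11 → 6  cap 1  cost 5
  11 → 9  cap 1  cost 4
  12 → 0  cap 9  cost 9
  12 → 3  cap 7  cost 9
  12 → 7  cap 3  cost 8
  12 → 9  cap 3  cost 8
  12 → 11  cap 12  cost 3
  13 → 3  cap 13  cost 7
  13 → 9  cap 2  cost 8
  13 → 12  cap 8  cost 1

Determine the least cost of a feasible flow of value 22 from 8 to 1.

Minimum cost for 22 units: 319

shortest-cost path #1: 8→7→1 push 3 @ unit cost 11 (adds 33)
shortest-cost path #2: 8→0→11→5→1 push 10 @ unit cost 13 (adds 130)
shortest-cost path #3: 8→0→11→3→5→1 push 3 @ unit cost 13 (adds 39)
shortest-cost path #4: 8→4→13→3→5→1 push 2 @ unit cost 19 (adds 38)
shortest-cost path #5: 8→0→11→6→7→1 push 1 @ unit cost 19 (adds 19)
shortest-cost path #6: 8→12→7→1 push 3 @ unit cost 20 (adds 60)
total cost = 319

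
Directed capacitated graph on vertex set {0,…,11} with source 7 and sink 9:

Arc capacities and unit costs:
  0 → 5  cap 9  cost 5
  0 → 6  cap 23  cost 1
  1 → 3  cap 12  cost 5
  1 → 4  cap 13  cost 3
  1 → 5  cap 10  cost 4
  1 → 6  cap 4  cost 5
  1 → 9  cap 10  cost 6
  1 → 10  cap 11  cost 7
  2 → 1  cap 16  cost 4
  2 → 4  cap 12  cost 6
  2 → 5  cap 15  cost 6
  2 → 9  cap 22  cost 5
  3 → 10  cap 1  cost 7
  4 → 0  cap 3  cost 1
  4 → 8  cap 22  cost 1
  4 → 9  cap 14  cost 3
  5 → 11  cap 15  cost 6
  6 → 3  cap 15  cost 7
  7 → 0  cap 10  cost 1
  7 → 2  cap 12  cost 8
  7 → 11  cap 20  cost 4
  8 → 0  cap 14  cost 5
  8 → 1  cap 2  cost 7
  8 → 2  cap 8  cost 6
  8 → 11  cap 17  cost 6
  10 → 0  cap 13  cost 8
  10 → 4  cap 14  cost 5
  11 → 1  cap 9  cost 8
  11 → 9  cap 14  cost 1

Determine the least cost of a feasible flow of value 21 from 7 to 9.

Minimum cost for 21 units: 161

shortest-cost path #1: 7→11→9 push 14 @ unit cost 5 (adds 70)
shortest-cost path #2: 7→2→9 push 7 @ unit cost 13 (adds 91)
total cost = 161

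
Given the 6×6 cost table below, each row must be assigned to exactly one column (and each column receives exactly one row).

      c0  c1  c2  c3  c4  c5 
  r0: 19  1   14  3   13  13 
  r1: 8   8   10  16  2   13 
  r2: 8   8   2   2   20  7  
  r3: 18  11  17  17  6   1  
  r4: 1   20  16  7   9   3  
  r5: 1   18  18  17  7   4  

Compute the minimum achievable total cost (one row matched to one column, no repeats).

optimal assignment: row0→col1 (cost 1), row1→col4 (cost 2), row2→col2 (cost 2), row3→col5 (cost 1), row4→col3 (cost 7), row5→col0 (cost 1)
total = 1 + 2 + 2 + 1 + 7 + 1 = 14

Minimum assignment cost: 14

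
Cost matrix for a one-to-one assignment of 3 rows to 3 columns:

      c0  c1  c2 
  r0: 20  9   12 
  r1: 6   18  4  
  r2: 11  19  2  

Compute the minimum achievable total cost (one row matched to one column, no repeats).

optimal assignment: row0→col1 (cost 9), row1→col0 (cost 6), row2→col2 (cost 2)
total = 9 + 6 + 2 = 17

Minimum assignment cost: 17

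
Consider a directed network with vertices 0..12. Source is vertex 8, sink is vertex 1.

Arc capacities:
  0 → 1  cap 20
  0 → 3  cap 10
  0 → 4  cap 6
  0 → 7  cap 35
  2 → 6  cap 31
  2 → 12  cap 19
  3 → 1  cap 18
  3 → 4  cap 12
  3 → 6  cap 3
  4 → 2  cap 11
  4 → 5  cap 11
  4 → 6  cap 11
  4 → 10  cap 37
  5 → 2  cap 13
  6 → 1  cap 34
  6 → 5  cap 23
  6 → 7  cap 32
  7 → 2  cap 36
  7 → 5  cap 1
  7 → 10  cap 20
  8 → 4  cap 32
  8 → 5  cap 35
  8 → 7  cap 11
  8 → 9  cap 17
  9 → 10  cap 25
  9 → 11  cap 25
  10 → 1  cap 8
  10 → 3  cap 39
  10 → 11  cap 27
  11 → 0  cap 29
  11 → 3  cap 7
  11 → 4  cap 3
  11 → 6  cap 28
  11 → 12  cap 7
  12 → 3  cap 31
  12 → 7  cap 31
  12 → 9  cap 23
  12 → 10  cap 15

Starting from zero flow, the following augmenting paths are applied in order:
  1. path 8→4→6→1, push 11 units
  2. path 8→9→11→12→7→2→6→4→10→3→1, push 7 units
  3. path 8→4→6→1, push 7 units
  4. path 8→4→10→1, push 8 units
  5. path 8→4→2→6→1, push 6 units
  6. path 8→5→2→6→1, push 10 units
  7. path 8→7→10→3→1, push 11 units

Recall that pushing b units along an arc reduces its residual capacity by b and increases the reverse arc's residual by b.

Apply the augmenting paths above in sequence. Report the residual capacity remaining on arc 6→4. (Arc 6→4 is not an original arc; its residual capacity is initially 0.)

after path 1 (8→4→6→1, push 11): res(6,4)=11
after path 2 (8→9→11→12→7→2→6→4→10→3→1, push 7): res(6,4)=4
after path 3 (8→4→6→1, push 7): res(6,4)=11
after path 4 (8→4→10→1, push 8): res(6,4)=11
after path 5 (8→4→2→6→1, push 6): res(6,4)=11
after path 6 (8→5→2→6→1, push 10): res(6,4)=11
after path 7 (8→7→10→3→1, push 11): res(6,4)=11

Residual capacity of (6,4): 11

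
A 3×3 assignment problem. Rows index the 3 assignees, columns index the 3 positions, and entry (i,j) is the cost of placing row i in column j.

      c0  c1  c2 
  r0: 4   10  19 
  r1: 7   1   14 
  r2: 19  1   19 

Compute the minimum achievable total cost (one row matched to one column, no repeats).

Minimum assignment cost: 19

optimal assignment: row0→col0 (cost 4), row1→col2 (cost 14), row2→col1 (cost 1)
total = 4 + 14 + 1 = 19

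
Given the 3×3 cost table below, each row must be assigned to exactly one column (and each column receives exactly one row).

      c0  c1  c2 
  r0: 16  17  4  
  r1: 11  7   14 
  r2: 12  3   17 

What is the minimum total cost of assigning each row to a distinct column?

optimal assignment: row0→col2 (cost 4), row1→col0 (cost 11), row2→col1 (cost 3)
total = 4 + 11 + 3 = 18

Minimum assignment cost: 18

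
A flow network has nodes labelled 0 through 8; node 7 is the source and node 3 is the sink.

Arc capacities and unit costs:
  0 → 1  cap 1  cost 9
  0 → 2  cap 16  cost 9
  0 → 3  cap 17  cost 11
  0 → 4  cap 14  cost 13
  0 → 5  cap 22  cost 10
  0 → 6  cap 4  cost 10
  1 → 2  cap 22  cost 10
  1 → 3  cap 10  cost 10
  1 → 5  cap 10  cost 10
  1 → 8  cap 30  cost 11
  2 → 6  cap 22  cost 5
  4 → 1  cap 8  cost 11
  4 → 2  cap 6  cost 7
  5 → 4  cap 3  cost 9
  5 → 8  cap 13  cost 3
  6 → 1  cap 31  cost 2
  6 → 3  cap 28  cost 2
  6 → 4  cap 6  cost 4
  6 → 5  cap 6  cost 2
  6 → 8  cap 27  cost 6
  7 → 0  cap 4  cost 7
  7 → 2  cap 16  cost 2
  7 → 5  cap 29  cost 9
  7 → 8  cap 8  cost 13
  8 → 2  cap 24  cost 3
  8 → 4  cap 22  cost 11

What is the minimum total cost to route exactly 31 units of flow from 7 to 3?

shortest-cost path #1: 7→2→6→3 push 16 @ unit cost 9 (adds 144)
shortest-cost path #2: 7→0→3 push 4 @ unit cost 18 (adds 72)
shortest-cost path #3: 7→5→8→2→6→3 push 6 @ unit cost 22 (adds 132)
shortest-cost path #4: 7→5→4→1→3 push 3 @ unit cost 39 (adds 117)
shortest-cost path #5: 7→5→8→4→1→3 push 2 @ unit cost 44 (adds 88)
total cost = 553

Minimum cost for 31 units: 553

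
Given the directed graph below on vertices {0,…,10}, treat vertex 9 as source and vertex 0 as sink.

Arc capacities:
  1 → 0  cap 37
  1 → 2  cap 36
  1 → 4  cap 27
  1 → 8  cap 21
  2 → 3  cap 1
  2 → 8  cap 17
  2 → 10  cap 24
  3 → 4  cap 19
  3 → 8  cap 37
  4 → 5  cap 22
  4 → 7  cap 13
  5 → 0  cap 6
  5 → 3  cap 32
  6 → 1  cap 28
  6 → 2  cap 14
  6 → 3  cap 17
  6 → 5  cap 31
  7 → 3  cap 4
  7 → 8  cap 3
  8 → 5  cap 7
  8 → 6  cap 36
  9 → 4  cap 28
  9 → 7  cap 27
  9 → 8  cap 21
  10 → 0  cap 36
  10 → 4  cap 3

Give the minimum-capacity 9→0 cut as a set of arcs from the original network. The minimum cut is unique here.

augment #1: 9→4→5→0 push 6
augment #2: 9→8→6→1→0 push 21
augment #3: 9→7→8→6→1→0 push 3
augment #4: 9→7→3→8→6→1→0 push 4
augment #5: 9→4→5→3→8→6→2→10→0 push 8
max flow = 42; residual-reachable set from 9 gives S-side
cut edges (S→T): {(5,0), (8,6)} total cap 42

Min-cut arcs: {(5,0), (8,6)} (total capacity 42)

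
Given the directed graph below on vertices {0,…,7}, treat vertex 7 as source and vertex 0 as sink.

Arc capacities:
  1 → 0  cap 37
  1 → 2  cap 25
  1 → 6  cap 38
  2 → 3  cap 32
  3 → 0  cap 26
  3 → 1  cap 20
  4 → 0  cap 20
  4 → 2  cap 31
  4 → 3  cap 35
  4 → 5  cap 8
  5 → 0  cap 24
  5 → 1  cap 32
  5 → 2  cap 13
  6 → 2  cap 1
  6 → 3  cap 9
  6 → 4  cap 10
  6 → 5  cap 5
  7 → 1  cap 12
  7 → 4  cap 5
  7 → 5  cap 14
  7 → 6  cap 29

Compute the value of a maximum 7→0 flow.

Maximum flow value: 56

augment #1: 7→1→0 bottleneck 12, total now 12
augment #2: 7→4→0 bottleneck 5, total now 17
augment #3: 7→5→0 bottleneck 14, total now 31
augment #4: 7→6→3→0 bottleneck 9, total now 40
augment #5: 7→6→4→0 bottleneck 10, total now 50
augment #6: 7→6→5→0 bottleneck 5, total now 55
augment #7: 7→6→2→3→0 bottleneck 1, total now 56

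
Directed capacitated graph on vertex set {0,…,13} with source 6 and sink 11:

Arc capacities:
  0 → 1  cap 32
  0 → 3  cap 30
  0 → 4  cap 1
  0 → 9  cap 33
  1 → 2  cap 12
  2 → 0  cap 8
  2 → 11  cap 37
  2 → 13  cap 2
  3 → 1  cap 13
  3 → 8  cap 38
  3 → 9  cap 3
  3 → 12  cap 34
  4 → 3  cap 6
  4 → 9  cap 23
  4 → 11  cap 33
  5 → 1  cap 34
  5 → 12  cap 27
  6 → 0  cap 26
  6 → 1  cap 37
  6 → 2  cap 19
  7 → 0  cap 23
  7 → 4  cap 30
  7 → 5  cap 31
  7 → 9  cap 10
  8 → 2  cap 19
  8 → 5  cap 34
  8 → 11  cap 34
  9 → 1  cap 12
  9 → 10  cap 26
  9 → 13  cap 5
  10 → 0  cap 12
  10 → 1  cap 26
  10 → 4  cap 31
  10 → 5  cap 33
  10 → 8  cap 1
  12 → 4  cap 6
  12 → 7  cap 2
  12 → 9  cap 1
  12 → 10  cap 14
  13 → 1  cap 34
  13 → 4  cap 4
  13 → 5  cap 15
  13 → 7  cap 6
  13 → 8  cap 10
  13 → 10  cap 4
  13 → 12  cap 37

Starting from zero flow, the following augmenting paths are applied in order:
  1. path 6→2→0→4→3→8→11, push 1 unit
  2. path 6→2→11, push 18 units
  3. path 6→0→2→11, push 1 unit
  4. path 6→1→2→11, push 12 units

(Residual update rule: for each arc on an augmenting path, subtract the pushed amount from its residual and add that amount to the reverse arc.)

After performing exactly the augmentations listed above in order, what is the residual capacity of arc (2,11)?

after path 1 (6→2→0→4→3→8→11, push 1): res(2,11)=37
after path 2 (6→2→11, push 18): res(2,11)=19
after path 3 (6→0→2→11, push 1): res(2,11)=18
after path 4 (6→1→2→11, push 12): res(2,11)=6

Residual capacity of (2,11): 6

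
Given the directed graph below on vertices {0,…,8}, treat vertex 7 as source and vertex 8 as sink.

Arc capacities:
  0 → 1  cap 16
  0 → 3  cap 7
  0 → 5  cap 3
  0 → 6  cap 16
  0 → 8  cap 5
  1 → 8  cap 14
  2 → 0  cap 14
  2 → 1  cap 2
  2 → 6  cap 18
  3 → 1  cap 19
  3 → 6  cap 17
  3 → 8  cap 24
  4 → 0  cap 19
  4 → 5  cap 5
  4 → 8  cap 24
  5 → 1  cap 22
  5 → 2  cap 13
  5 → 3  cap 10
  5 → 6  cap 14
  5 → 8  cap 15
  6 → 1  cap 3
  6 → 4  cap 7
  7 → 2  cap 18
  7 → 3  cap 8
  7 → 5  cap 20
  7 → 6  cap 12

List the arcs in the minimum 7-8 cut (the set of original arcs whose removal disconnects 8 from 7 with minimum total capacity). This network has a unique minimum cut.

augment #1: 7→3→8 push 8
augment #2: 7→5→8 push 15
augment #3: 7→2→0→8 push 5
augment #4: 7→2→1→8 push 2
augment #5: 7→5→1→8 push 5
augment #6: 7→6→1→8 push 3
augment #7: 7→6→4→8 push 7
augment #8: 7→2→0→1→8 push 4
augment #9: 7→2→0→3→8 push 5
max flow = 54; residual-reachable set from 7 gives S-side
cut edges (S→T): {(2,0), (2,1), (6,1), (6,4), (7,3), (7,5)} total cap 54

Min-cut arcs: {(2,0), (2,1), (6,1), (6,4), (7,3), (7,5)} (total capacity 54)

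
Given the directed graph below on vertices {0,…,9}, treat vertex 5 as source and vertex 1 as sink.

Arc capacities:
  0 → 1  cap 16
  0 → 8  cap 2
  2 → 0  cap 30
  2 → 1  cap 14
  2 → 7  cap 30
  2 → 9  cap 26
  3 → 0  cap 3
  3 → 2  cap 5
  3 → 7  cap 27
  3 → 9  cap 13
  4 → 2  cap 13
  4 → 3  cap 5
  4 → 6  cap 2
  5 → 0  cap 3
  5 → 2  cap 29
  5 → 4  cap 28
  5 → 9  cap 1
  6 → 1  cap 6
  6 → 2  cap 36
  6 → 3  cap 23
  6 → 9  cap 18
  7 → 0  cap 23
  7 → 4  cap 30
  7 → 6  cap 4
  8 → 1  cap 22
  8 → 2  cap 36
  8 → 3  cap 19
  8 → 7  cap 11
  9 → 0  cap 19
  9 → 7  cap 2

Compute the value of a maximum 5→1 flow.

Maximum flow value: 38

augment #1: 5→0→1 bottleneck 3, total now 3
augment #2: 5→2→1 bottleneck 14, total now 17
augment #3: 5→2→0→1 bottleneck 13, total now 30
augment #4: 5→4→6→1 bottleneck 2, total now 32
augment #5: 5→2→0→8→1 bottleneck 2, total now 34
augment #6: 5→9→7→6→1 bottleneck 1, total now 35
augment #7: 5→4→2→7→6→1 bottleneck 3, total now 38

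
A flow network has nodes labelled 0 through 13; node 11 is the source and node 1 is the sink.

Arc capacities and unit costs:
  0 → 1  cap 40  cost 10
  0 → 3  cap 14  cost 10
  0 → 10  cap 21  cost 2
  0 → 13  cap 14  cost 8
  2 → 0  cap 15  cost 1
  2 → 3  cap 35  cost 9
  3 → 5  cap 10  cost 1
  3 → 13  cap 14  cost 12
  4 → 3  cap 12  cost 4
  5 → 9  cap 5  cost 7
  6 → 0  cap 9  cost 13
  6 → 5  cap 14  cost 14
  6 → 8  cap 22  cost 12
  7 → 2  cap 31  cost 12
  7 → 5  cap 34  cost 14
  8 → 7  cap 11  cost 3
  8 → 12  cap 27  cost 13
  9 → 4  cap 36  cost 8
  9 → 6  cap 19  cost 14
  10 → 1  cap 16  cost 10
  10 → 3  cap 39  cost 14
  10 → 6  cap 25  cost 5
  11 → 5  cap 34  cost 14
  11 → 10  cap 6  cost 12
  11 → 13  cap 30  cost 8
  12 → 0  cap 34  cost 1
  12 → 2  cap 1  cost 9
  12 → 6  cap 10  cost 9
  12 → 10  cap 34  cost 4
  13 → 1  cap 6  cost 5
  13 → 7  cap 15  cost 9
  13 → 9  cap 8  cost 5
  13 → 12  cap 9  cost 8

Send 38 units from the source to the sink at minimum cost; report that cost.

Minimum cost for 38 units: 1169

shortest-cost path #1: 11→13→1 push 6 @ unit cost 13 (adds 78)
shortest-cost path #2: 11→10→1 push 6 @ unit cost 22 (adds 132)
shortest-cost path #3: 11→13→12→0→1 push 9 @ unit cost 27 (adds 243)
shortest-cost path #4: 11→13→7→2→0→1 push 15 @ unit cost 40 (adds 600)
shortest-cost path #5: 11→5→9→6→0→1 push 2 @ unit cost 58 (adds 116)
total cost = 1169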